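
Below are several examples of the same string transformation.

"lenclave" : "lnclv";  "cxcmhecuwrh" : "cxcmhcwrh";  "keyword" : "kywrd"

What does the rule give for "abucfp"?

bcfp

Each output is the input with this applied: remove every vowel.
Applying that to "abucfp" gives "bcfp".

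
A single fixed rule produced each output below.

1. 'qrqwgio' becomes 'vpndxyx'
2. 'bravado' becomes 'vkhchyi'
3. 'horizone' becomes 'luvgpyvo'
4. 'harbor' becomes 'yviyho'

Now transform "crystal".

shazfyj

In each case the input is transformed by: reverse the string, then shift every letter 7 places forward in the alphabet (wrapping around).
Working it through for "crystal": intermediate "latsyrc", final "shazfyj".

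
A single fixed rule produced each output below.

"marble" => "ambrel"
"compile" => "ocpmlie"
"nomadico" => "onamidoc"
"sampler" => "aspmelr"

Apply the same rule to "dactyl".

Looking at the pairs, the operation is to swap each adjacent pair of characters (1↔2, 3↔4, ...).
"dactyl" → "adtcly".

adtcly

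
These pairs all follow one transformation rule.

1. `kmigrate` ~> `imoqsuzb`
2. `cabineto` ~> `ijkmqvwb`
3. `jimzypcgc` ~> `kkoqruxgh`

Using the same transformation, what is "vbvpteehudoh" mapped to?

jlmmppwxbcdd

Rule — sort the characters into alphabetical order, then shift every letter 8 places forward in the alphabet (wrapping around).
"vbvpteehudoh" → "jlmmppwxbcdd".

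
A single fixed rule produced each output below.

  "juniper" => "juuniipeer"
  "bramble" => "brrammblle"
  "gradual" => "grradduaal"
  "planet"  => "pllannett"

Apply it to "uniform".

unnifforrm

The transformation: repeat every character 3 times, then keep every other character starting from the second (positions 2nd, 4th, 6th, ...).
For "uniform", step one produces "uuunnniiifffooorrrmmm"; step two turns that into "unnifforrm".
(Check on "planet": → "ppplllaaannneeettt" → "pllannett" ✓)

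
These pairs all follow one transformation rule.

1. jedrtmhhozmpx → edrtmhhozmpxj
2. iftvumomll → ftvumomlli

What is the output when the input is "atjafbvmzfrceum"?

In each case the input is transformed by: move the first character to the end.
Applying that to "atjafbvmzfrceum" gives "tjafbvmzfrceuma".

tjafbvmzfrceuma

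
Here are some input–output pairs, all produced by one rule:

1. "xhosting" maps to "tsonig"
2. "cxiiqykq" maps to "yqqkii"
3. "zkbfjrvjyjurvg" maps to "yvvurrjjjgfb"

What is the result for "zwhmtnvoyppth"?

yvttpponmhh

The pattern: delete the first 2 characters, then sort the characters into reverse alphabetical order.
Working it through for "zwhmtnvoyppth": intermediate "hmtnvoyppth", final "yvttpponmhh".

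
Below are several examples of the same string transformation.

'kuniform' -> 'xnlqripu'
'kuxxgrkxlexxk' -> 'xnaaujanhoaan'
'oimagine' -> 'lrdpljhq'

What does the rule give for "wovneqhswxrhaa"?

rzqythvkazkudd

The transformation: shift every letter 3 places forward in the alphabet (wrapping around), then swap each adjacent pair of characters (1↔2, 3↔4, ...).
"wovneqhswxrhaa" → "zryqhtkvzaukdd" → "rzqythvkazkudd".
(Check on "kuniform": → "nxqlirup" → "xnlqripu" ✓)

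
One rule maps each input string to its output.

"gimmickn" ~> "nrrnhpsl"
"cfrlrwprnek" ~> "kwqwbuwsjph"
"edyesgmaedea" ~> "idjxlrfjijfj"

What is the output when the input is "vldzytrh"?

Looking at the pairs, the operation is to shift every letter 5 places forward in the alphabet (wrapping around), then move the first character to the end.
Starting from "vldzytrh": after the first operation, "aqiedywm"; after the second, "qiedywma".
(Check on "gimmickn": → "lnrrnhps" → "nrrnhpsl" ✓)

qiedywma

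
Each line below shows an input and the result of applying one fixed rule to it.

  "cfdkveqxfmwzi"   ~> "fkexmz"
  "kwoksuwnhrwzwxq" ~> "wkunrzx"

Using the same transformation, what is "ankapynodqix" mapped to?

nayoqx

The transformation: keep every other character starting from the second (positions 2nd, 4th, 6th, ...).
So "ankapynodqix" becomes "nayoqx".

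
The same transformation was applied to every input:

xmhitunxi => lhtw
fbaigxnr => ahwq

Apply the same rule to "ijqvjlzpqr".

iukoq

The rule is to keep every other character starting from the second (positions 2nd, 4th, 6th, ...), then shift every letter 1 place backward in the alphabet (wrapping around).
Working it through for "ijqvjlzpqr": intermediate "jvlpr", final "iukoq".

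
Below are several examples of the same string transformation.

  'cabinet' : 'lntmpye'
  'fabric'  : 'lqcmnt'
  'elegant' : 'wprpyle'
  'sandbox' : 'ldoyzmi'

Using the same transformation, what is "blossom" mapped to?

The transformation: shift every letter 11 places forward in the alphabet (wrapping around), then swap each adjacent pair of characters (1↔2, 3↔4, ...).
Working it through for "blossom": intermediate "mwzddzx", final "wmdzzdx".
(Check on "cabinet": → "nlmtype" → "lntmpye" ✓)

wmdzzdx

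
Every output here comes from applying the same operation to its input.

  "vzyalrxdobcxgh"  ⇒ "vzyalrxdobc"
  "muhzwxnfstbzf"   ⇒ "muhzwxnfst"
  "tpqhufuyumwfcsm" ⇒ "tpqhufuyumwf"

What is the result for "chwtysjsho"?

The pattern: delete the last 3 characters.
"chwtysjsho" → "chwtysj".

chwtysj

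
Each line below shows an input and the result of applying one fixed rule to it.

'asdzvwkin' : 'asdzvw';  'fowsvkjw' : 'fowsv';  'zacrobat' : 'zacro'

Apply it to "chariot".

Rule — delete the last 3 characters.
So "chariot" becomes "char".

char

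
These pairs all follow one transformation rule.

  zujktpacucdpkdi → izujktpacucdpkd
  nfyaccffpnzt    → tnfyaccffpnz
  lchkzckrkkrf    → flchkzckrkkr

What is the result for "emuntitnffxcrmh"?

The pattern: move the last character to the front.
Doing the same to "emuntitnffxcrmh": "hemuntitnffxcrm".

hemuntitnffxcrm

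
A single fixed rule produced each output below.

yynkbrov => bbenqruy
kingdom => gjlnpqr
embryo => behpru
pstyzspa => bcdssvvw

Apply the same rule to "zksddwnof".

Looking at the pairs, the operation is to shift every letter 3 places forward in the alphabet (wrapping around), then sort the characters into alphabetical order.
On "zksddwnof": the first step gives "cnvggzqri", and the second then gives "cgginqrvz".

cgginqrvz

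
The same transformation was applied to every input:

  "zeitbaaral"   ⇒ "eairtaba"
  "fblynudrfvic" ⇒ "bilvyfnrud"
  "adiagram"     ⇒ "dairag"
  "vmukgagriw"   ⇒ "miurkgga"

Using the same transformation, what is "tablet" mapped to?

The transformation: take characters alternately from the front and the back (1st, last, 2nd, 2nd-last, ...), then delete the first 2 characters.
For "tablet", step one produces "ttaebl"; step two turns that into "aebl".

aebl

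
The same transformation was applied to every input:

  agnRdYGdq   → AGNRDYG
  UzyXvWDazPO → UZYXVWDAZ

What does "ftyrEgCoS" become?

The transformation: delete the last 2 characters, then convert every letter to uppercase.
Applying both steps to "ftyrEgCoS": "ftyrEgC", then "FTYREGC".

FTYREGC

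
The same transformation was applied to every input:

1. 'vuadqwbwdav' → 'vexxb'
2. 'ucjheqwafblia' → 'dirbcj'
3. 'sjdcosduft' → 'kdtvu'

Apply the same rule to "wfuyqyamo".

gzzn

Looking at the pairs, the operation is to keep every other character starting from the second (positions 2nd, 4th, 6th, ...), then shift every letter 1 place forward in the alphabet (wrapping around).
For "wfuyqyamo", step one produces "fyym"; step two turns that into "gzzn".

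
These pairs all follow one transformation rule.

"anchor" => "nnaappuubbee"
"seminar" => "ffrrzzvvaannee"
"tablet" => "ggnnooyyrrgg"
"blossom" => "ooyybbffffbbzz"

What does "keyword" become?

xxrrlljjbbeeqq

Looking at the pairs, the operation is to double every character, then shift every letter 13 places forward in the alphabet (wrapping around) — i.e. ROT13.
On "keyword": the first step gives "kkeeyywwoorrdd", and the second then gives "xxrrlljjbbeeqq".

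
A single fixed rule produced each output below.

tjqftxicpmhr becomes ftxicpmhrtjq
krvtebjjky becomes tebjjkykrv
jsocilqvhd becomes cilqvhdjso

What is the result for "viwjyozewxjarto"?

jyozewxjartoviw

The pattern: move the first 3 characters to the end (rotate left by 3).
Applying that to "viwjyozewxjarto" gives "jyozewxjartoviw".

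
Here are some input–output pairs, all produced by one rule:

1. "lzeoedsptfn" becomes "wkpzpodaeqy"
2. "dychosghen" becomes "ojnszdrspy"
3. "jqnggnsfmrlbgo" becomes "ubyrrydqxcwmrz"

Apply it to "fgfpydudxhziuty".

qrqajofoisktfej

The pattern: shift every letter 11 places forward in the alphabet (wrapping around).
For "fgfpydudxhziuty" the result is "qrqajofoisktfej".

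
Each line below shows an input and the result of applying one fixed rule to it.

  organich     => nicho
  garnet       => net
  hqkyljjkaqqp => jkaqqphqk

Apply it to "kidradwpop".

dwpopki

What's happening: swap the front and back halves of the string, then delete the last 3 characters.
Doing the same to "kidradwpop": "dwpopki".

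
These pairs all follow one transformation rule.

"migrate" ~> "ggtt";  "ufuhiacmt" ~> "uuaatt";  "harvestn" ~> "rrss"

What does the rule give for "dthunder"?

What's happening: keep one character in every 3, starting at position 3 (positions 3rd, 6th, 9th, ...), then double every character.
Working it through for "dthunder": intermediate "hd", final "hhdd".

hhdd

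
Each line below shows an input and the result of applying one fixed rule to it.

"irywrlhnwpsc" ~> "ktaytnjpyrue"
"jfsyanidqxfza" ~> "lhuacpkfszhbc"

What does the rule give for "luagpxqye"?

Rule — shift every letter 2 places forward in the alphabet (wrapping around).
On "luagpxqye" that produces "nwcirzsag".

nwcirzsag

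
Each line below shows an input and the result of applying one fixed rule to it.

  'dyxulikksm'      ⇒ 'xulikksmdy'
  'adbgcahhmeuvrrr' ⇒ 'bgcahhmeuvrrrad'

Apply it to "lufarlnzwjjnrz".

farlnzwjjnrzlu

The pattern: move the first 2 characters to the end (rotate left by 2).
"lufarlnzwjjnrz" → "farlnzwjjnrzlu".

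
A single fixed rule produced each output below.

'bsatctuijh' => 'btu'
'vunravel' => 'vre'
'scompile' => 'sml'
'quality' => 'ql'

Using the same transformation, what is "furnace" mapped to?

fn

Rule — move the last character to the front, then keep one character in every 3, starting at position 2 (positions 2nd, 5th, 8th, ...).
For "furnace", step one produces "efurnac"; step two turns that into "fn".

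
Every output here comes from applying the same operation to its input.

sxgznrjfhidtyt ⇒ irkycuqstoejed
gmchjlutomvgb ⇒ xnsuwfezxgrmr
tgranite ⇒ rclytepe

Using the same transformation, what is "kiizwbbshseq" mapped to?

Looking at the pairs, the operation is to move the first character to the end, then shift every letter 11 places forward in the alphabet (wrapping around).
Applying both steps to "kiizwbbshseq": "iizwbbshseqk", then "ttkhmmdsdpbv".
(Check on "sxgznrjfhidtyt": → "xgznrjfhidtyts" → "irkycuqstoejed" ✓)

ttkhmmdsdpbv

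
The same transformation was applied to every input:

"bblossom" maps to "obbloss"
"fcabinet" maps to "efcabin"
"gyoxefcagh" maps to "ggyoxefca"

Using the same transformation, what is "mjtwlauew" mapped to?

emjtwlau

The pattern: delete the last character, then move the last character to the front.
On "mjtwlauew": the first step gives "mjtwlaue", and the second then gives "emjtwlau".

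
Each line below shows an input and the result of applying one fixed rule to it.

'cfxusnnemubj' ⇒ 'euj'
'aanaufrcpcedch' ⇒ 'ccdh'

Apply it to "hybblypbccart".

Rule — keep every other character starting from the second (positions 2nd, 4th, 6th, ...), then delete the first 3 characters.
"hybblypbccart" → "ybybcr" → "bcr".

bcr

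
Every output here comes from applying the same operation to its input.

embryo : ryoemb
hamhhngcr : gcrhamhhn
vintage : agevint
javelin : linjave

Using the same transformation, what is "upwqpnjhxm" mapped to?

hxmupwqpnj

What's happening: move the last 3 characters to the front (rotate right by 3).
Doing the same to "upwqpnjhxm": "hxmupwqpnj".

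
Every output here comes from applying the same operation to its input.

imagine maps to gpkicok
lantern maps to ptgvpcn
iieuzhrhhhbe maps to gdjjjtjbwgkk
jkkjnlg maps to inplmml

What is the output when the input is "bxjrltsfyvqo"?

What's happening: reverse the string, then shift every letter 2 places forward in the alphabet (wrapping around).
Starting from "bxjrltsfyvqo": after the first operation, "oqvyfstlrjxb"; after the second, "qsxahuvntlzd".
(Check on "iieuzhrhhhbe": → "ebhhhrhzueii" → "gdjjjtjbwgkk" ✓)

qsxahuvntlzd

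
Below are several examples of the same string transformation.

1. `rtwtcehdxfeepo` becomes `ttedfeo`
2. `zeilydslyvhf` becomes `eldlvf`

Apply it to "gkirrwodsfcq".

The pattern: keep every other character starting from the second (positions 2nd, 4th, 6th, ...).
So "gkirrwodsfcq" becomes "krwdfq".

krwdfq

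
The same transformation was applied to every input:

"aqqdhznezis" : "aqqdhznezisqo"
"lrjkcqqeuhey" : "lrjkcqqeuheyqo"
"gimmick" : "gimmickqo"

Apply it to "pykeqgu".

Rule — append "qo".
For "pykeqgu" the result is "pykeqguqo".

pykeqguqo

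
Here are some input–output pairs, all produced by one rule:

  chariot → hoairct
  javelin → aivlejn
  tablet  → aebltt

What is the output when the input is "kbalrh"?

Rule — take characters alternately from the front and the back (1st, last, 2nd, 2nd-last, ...), then move the first 2 characters to the end (rotate left by 2).
So "kbalrh" becomes "bralkh".

bralkh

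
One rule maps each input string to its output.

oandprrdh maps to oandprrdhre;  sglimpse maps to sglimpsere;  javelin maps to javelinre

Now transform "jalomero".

In each case the input is transformed by: append "re".
For "jalomero" the result is "jalomerore".

jalomerore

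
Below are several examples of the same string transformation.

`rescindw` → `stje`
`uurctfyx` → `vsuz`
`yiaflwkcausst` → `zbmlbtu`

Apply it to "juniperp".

koqs

Each output is the input with this applied: keep every other character starting from the first (positions 1st, 3rd, 5th, ...), then shift every letter 1 place forward in the alphabet (wrapping around).
For "juniperp", step one produces "jnpr"; step two turns that into "koqs".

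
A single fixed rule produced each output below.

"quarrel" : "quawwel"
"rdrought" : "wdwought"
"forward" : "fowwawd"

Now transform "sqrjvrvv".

The pattern: replace every "r" with "w".
On "sqrjvrvv" that produces "sqwjvwvv".

sqwjvwvv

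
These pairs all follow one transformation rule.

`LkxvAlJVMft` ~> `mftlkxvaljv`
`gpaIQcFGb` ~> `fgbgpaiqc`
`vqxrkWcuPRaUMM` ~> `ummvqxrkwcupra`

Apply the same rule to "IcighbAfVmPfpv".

fpvicighbafvmp

In each case the input is transformed by: move the last 3 characters to the front (rotate right by 3), then convert every letter to lowercase.
Working it through for "IcighbAfVmPfpv": intermediate "fpvIcighbAfVmP", final "fpvicighbafvmp".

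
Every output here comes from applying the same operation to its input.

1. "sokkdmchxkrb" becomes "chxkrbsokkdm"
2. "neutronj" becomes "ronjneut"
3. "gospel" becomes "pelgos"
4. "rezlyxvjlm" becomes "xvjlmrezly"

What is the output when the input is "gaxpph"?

Rule — swap the front and back halves of the string.
So "gaxpph" becomes "pphgax".

pphgax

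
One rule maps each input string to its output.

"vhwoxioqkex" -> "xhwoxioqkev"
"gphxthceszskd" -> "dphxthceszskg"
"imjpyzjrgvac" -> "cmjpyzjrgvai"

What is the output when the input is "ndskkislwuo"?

odskkislwun

What's happening: swap the first and last characters.
Doing the same to "ndskkislwuo": "odskkislwun".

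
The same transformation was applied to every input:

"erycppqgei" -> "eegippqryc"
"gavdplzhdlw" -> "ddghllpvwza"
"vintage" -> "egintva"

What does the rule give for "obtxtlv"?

Each output is the input with this applied: sort the characters into alphabetical order, then move the first character to the end.
For "obtxtlv", step one produces "blottvx"; step two turns that into "lottvxb".

lottvxb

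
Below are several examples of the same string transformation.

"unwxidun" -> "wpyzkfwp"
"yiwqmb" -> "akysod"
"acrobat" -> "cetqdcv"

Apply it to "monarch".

The rule is to shift every letter 2 places forward in the alphabet (wrapping around).
"monarch" → "oqpctej".

oqpctej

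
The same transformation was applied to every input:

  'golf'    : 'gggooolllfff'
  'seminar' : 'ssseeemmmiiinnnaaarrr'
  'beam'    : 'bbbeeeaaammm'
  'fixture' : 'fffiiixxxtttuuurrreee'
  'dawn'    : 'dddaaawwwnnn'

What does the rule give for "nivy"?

nnniiivvvyyy

Looking at the pairs, the operation is to repeat every character 3 times.
On "nivy" that produces "nnniiivvvyyy".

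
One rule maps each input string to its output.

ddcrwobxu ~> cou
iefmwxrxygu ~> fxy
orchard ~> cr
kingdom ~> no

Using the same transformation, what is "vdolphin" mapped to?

oh

What's happening: keep one character in every 3, starting at position 3 (positions 3rd, 6th, 9th, ...).
Doing the same to "vdolphin": "oh".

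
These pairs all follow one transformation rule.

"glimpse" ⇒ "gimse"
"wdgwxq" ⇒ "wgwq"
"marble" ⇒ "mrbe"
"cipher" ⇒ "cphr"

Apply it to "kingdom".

In each case the input is transformed by: double every character, then keep one character in every 3, starting at position 2 (positions 2nd, 5th, 8th, ...).
On "kingdom": the first step gives "kkiinnggddoomm", and the second then gives "kngom".

kngom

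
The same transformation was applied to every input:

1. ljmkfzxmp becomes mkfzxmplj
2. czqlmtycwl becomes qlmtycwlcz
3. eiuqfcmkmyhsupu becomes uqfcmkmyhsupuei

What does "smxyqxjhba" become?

xyqxjhbasm

Looking at the pairs, the operation is to move the first 2 characters to the end (rotate left by 2).
On "smxyqxjhba" that produces "xyqxjhbasm".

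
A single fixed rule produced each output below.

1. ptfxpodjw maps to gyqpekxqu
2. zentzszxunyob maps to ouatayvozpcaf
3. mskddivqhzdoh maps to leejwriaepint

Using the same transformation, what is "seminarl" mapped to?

Each output is the input with this applied: shift every letter 1 place forward in the alphabet (wrapping around), then move the first 2 characters to the end (rotate left by 2).
On "seminarl": the first step gives "tfnjobsm", and the second then gives "njobsmtf".

njobsmtf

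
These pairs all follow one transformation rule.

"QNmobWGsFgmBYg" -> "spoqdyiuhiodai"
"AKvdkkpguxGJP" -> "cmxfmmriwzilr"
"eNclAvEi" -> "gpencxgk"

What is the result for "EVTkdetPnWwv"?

gxvmfgvrpyyx

Rule — shift every letter 2 places forward in the alphabet (wrapping around), then convert every letter to lowercase.
Applying that to "EVTkdetPnWwv" gives "gxvmfgvrpyyx".
(Check on "AKvdkkpguxGJP": → "CMxfmmriwzILR" → "cmxfmmriwzilr" ✓)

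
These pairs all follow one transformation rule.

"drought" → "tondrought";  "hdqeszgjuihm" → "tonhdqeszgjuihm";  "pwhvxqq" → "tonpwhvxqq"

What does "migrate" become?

Each output is the input with this applied: prepend "ton".
"migrate" → "tonmigrate".

tonmigrate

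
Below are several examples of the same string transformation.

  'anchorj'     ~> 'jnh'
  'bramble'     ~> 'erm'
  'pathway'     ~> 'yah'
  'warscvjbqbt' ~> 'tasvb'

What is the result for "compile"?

Looking at the pairs, the operation is to move the last 2 characters to the front (rotate right by 2), then keep every other character starting from the second (positions 2nd, 4th, 6th, ...).
For "compile", step one produces "lecompi"; step two turns that into "eop".

eop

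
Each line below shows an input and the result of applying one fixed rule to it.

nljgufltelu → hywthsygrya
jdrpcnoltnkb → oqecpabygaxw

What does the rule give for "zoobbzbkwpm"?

zbboomoxjcm

The rule is to swap the first and last characters, then shift every letter 13 places forward in the alphabet (wrapping around) — i.e. ROT13.
Starting from "zoobbzbkwpm": after the first operation, "moobbzbkwpz"; after the second, "zbboomoxjcm".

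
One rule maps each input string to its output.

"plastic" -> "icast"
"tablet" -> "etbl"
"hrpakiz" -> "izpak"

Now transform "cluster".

erust

Looking at the pairs, the operation is to delete the first 2 characters, then move the last 2 characters to the front (rotate right by 2).
"cluster" → "erust".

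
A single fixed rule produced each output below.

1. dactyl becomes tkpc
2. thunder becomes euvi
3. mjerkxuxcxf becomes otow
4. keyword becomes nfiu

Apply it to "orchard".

What's happening: shift every letter 9 places backward in the alphabet (wrapping around), then keep only the last 4 characters.
Applying both steps to "orchard": "fityriu", then "yriu".

yriu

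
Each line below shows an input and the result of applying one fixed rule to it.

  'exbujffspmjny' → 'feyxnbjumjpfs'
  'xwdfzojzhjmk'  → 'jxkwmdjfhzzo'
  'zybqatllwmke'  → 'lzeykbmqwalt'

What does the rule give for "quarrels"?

The transformation: take characters alternately from the front and the back (1st, last, 2nd, 2nd-last, ...), then move the last character to the front.
Applying both steps to "quarrels": "qsulaerr", then "rqsulaer".
(Check on "exbujffspmjny": → "eyxnbjumjpfsf" → "feyxnbjumjpfs" ✓)

rqsulaer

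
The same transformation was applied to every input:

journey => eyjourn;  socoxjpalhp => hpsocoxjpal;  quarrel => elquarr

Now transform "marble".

What's happening: move the last 2 characters to the front (rotate right by 2).
Applying that to "marble" gives "lemarb".

lemarb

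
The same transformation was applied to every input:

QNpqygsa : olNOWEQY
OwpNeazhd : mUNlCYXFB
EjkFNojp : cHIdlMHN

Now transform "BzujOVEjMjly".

zXSHmtcHkHJW

Looking at the pairs, the operation is to shift every letter 2 places backward in the alphabet (wrapping around), then flip the case of every letter.
For "BzujOVEjMjly", step one produces "ZxshMTChKhjw"; step two turns that into "zXSHmtcHkHJW".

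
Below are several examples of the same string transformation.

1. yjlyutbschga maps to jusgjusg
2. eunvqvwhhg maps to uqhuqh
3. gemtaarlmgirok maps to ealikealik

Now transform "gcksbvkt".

What's happening: keep one character in every 3, starting at position 2 (positions 2nd, 5th, 8th, ...), then write the whole string twice.
Starting from "gcksbvkt": after the first operation, "cbt"; after the second, "cbtcbt".

cbtcbt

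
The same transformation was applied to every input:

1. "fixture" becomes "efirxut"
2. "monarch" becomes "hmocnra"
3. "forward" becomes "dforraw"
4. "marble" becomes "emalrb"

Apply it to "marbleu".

What's happening: swap the first and last characters, then take characters alternately from the front and the back (1st, last, 2nd, 2nd-last, ...).
"marbleu" → "uarblem" → "umaerlb".

umaerlb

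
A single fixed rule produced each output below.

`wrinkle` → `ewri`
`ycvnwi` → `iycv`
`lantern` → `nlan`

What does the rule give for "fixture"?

What's happening: move the last character to the front, then keep only the first 4 characters.
For "fixture", step one produces "efixtur"; step two turns that into "efix".

efix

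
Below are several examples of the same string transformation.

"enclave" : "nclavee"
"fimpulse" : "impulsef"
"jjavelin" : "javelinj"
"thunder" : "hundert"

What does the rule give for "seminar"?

The pattern: move the first character to the end.
Doing the same to "seminar": "eminars".

eminars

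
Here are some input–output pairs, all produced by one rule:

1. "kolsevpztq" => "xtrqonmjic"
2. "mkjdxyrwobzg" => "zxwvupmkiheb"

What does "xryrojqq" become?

What's happening: shift every letter 2 places backward in the alphabet (wrapping around), then sort the characters into reverse alphabetical order.
Applying both steps to "xryrojqq": "vpwpmhoo", then "wvppoomh".

wvppoomh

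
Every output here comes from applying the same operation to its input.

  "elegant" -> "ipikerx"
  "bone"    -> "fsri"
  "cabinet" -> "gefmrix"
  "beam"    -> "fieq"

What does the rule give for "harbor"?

levfsv

The rule is to shift every letter 4 places forward in the alphabet (wrapping around).
For "harbor" the result is "levfsv".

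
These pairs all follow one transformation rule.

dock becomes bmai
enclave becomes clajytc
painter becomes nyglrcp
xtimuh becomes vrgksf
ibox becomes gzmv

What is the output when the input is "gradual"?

epybsyj

Looking at the pairs, the operation is to shift every letter 2 places backward in the alphabet (wrapping around).
Doing the same to "gradual": "epybsyj".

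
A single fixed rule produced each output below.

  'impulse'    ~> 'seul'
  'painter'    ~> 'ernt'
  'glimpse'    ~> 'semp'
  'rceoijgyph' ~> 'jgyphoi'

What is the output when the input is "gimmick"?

ckmi

Rule — delete the first 3 characters, then move the first 2 characters to the end (rotate left by 2).
Applying both steps to "gimmick": "mick", then "ckmi".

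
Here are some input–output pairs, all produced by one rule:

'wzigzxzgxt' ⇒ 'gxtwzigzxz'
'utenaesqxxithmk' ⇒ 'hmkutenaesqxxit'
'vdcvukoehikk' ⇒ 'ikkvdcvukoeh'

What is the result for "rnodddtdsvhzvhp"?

Each output is the input with this applied: move the last 3 characters to the front (rotate right by 3).
So "rnodddtdsvhzvhp" becomes "vhprnodddtdsvhz".

vhprnodddtdsvhz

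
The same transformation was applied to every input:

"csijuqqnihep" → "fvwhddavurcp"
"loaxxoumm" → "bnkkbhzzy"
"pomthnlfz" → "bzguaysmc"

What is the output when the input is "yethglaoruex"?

What's happening: shift every letter 13 places forward in the alphabet (wrapping around) — i.e. ROT13, then move the first character to the end.
"yethglaoruex" → "lrgutynbehrk" → "rgutynbehrkl".

rgutynbehrkl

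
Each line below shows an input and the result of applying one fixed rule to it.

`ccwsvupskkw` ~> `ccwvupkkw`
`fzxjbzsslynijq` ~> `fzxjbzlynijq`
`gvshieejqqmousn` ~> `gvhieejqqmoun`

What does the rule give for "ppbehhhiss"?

ppbehhhi

The transformation: remove every "s".
On "ppbehhhiss" that produces "ppbehhhi".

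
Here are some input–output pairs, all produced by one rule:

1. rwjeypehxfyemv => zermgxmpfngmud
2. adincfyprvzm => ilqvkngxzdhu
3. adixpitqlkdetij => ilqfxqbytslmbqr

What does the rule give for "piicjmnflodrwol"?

Looking at the pairs, the operation is to shift every letter 8 places forward in the alphabet (wrapping around).
"piicjmnflodrwol" → "xqqkruvntwlzewt".

xqqkruvntwlzewt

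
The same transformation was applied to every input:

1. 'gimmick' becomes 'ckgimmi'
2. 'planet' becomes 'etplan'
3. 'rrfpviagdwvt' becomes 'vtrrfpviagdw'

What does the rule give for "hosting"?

Each output is the input with this applied: move the last 2 characters to the front (rotate right by 2).
Applying that to "hosting" gives "nghosti".

nghosti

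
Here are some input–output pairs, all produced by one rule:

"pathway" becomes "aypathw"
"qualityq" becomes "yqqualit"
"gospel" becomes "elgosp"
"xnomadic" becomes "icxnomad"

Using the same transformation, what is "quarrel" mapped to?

Looking at the pairs, the operation is to move the last 2 characters to the front (rotate right by 2).
On "quarrel" that produces "elquarr".

elquarr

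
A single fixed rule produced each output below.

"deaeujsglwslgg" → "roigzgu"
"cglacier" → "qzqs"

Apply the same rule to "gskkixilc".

uywwq

Each output is the input with this applied: keep every other character starting from the first (positions 1st, 3rd, 5th, ...), then shift every letter 12 places backward in the alphabet (wrapping around).
For "gskkixilc" the result is "uywwq".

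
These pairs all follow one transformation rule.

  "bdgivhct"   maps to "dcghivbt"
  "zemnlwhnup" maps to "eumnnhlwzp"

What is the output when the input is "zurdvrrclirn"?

urridlvcrrzn

In each case the input is transformed by: take characters alternately from the front and the back (1st, last, 2nd, 2nd-last, ...), then move the first 2 characters to the end (rotate left by 2).
For "zurdvrrclirn", step one produces "znurridlvcrr"; step two turns that into "urridlvcrrzn".
(Check on "bdgivhct": → "btdcghiv" → "dcghivbt" ✓)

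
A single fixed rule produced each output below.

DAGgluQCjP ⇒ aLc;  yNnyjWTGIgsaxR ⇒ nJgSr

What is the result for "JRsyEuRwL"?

The pattern: keep one character in every 3, starting at position 2 (positions 2nd, 5th, 8th, ...), then flip the case of every letter.
Starting from "JRsyEuRwL": after the first operation, "REw"; after the second, "reW".

reW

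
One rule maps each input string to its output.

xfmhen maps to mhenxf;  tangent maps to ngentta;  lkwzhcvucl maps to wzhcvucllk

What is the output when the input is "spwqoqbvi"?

wqoqbvisp

Each output is the input with this applied: move the first 2 characters to the end (rotate left by 2).
Applying that to "spwqoqbvi" gives "wqoqbvisp".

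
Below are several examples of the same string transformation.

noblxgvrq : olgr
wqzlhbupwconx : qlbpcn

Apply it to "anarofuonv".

nrfov

Rule — keep every other character starting from the second (positions 2nd, 4th, 6th, ...).
Applying that to "anarofuonv" gives "nrfov".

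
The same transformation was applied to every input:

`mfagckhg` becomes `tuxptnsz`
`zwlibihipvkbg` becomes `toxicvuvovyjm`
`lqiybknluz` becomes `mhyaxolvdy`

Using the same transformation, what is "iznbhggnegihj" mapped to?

Each output is the input with this applied: reverse the string, then shift every letter 13 places forward in the alphabet (wrapping around) — i.e. ROT13.
Applying both steps to "iznbhggnegihj": "jhigengghbnzi", then "wuvtrattuoamv".
(Check on "zwlibihipvkbg": → "gbkvpihibilwz" → "toxicvuvovyjm" ✓)

wuvtrattuoamv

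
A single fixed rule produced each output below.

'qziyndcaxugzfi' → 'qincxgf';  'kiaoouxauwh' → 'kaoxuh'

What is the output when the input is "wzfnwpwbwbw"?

What's happening: keep every other character starting from the first (positions 1st, 3rd, 5th, ...).
"wzfnwpwbwbw" → "wfwwww".

wfwwww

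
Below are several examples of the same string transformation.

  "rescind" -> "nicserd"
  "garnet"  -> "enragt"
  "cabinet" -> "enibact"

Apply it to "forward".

Each output is the input with this applied: move the last character to the front, then reverse the string.
On "forward": the first step gives "dforwar", and the second then gives "rawrofd".

rawrofd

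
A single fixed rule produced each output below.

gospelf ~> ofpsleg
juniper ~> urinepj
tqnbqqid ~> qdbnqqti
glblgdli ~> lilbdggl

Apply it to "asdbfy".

sybdaf

The transformation: swap the first and last characters, then swap each adjacent pair of characters (1↔2, 3↔4, ...).
On "asdbfy": the first step gives "ysdbfa", and the second then gives "sybdaf".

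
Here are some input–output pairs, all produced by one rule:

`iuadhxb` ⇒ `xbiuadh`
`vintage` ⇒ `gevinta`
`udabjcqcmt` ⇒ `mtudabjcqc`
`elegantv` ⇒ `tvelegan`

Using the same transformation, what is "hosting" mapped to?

The pattern: move the last 2 characters to the front (rotate right by 2).
Doing the same to "hosting": "nghosti".

nghosti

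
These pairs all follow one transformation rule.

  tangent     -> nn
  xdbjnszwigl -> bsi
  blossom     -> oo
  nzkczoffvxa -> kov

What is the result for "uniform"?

Rule — keep one character in every 3, starting at position 3 (positions 3rd, 6th, 9th, ...).
So "uniform" becomes "ir".

ir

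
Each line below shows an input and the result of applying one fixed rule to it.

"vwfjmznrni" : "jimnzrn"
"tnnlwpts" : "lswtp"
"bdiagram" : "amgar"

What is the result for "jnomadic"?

In each case the input is transformed by: delete the first 3 characters, then take characters alternately from the front and the back (1st, last, 2nd, 2nd-last, ...).
On "jnomadic": the first step gives "madic", and the second then gives "mcaid".

mcaid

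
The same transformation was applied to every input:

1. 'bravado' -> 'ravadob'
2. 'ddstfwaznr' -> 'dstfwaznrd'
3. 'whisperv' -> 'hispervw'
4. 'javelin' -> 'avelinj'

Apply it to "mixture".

ixturem

The transformation: move the first character to the end.
Doing the same to "mixture": "ixturem".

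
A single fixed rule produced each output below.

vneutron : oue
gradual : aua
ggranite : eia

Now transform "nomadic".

iao

Looking at the pairs, the operation is to reverse the string, then keep only the vowels.
Doing the same to "nomadic": "iao".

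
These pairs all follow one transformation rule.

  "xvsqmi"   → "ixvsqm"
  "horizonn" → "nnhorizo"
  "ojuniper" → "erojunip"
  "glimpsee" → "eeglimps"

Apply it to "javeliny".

nyjaveli

In each case the input is transformed by: swap the front and back halves of the string, then move the first 2 characters to the end (rotate left by 2).
"javeliny" → "linyjave" → "nyjaveli".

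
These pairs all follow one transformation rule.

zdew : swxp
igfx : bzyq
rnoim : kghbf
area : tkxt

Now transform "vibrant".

The rule is to shift every letter 7 places backward in the alphabet (wrapping around).
Applying that to "vibrant" gives "obuktgm".

obuktgm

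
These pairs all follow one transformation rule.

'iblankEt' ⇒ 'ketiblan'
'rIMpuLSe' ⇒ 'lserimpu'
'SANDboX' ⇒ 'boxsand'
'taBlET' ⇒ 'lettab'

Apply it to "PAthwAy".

Rule — move the last 3 characters to the front (rotate right by 3), then convert every letter to lowercase.
So "PAthwAy" becomes "waypath".

waypath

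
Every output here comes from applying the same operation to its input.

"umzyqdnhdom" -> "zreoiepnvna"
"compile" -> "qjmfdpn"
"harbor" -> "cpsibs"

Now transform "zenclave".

Looking at the pairs, the operation is to shift every letter 1 place forward in the alphabet (wrapping around), then move the first 3 characters to the end (rotate left by 3).
On "zenclave" that produces "dmbwfafo".

dmbwfafo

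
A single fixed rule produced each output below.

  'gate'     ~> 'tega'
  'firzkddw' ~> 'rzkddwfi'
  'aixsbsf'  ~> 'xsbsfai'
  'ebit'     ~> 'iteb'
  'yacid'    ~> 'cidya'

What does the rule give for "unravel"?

ravelun

What's happening: move the first 2 characters to the end (rotate left by 2).
"unravel" → "ravelun".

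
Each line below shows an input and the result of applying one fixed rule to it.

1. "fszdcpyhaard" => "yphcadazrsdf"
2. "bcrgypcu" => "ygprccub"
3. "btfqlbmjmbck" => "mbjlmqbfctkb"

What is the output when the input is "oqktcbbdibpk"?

Looking at the pairs, the operation is to swap the front and back halves of the string, then take characters alternately from the front and the back (1st, last, 2nd, 2nd-last, ...).
Working it through for "oqktcbbdibpk": intermediate "bdibpkoqktcb", final "bbdcitbkpqko".

bbdcitbkpqko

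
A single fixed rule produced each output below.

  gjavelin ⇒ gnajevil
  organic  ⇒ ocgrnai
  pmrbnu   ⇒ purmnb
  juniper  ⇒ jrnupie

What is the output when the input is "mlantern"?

The transformation: move the last character to the front, then swap each adjacent pair of characters (1↔2, 3↔4, ...).
For "mlantern", step one produces "nmlanter"; step two turns that into "mnaltnre".

mnaltnre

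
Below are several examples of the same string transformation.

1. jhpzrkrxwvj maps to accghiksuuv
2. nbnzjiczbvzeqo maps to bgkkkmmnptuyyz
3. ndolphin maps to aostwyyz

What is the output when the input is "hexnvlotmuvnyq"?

befggijpswxyyz

In each case the input is transformed by: shift every letter 11 places forward in the alphabet (wrapping around), then sort the characters into alphabetical order.
"hexnvlotmuvnyq" → "befggijpswxyyz".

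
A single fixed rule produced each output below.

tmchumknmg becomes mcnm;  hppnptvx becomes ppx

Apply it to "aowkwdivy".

The pattern: swap each adjacent pair of characters (1↔2, 3↔4, ...), then keep one character in every 3, starting at position 1 (positions 1st, 4th, 7th, ...).
Starting from "aowkwdivy": after the first operation, "oakwdwviy"; after the second, "owv".

owv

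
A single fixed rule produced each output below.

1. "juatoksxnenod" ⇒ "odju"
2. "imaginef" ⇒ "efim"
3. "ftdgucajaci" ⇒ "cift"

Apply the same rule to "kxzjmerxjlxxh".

Looking at the pairs, the operation is to move the last 2 characters to the front (rotate right by 2), then keep only the first 4 characters.
Starting from "kxzjmerxjlxxh": after the first operation, "xhkxzjmerxjlx"; after the second, "xhkx".
(Check on "juatoksxnenod": → "odjuatoksxnen" → "odju" ✓)

xhkx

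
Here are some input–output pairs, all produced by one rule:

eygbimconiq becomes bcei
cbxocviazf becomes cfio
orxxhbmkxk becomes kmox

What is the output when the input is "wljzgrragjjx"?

jrwz

Each output is the input with this applied: keep one character in every 3, starting at position 1 (positions 1st, 4th, 7th, ...), then sort the characters into alphabetical order.
Starting from "wljzgrragjjx": after the first operation, "wzrj"; after the second, "jrwz".
(Check on "eygbimconiq": → "ebci" → "bcei" ✓)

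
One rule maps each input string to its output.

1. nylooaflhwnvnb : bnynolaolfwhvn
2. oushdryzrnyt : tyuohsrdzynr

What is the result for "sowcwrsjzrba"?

Rule — swap each adjacent pair of characters (1↔2, 3↔4, ...), then move the last 2 characters to the front (rotate right by 2).
Working it through for "sowcwrsjzrba": intermediate "oscwrwjsrzab", final "aboscwrwjsrz".

aboscwrwjsrz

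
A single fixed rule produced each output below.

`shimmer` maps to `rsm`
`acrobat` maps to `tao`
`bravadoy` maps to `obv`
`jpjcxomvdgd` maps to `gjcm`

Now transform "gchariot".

The transformation: keep one character in every 3, starting at position 1 (positions 1st, 4th, 7th, ...), then move the last character to the front.
Applying that to "gchariot" gives "oga".

oga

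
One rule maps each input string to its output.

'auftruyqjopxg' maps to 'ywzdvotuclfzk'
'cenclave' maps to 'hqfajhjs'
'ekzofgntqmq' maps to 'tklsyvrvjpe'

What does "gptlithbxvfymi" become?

What's happening: shift every letter 5 places forward in the alphabet (wrapping around), then move the first 3 characters to the end (rotate left by 3).
On "gptlithbxvfymi" that produces "qnymgcakdrnluy".

qnymgcakdrnluy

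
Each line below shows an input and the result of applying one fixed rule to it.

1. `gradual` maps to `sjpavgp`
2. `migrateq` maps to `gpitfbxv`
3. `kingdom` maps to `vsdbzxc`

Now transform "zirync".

ncroxg

The rule is to shift every letter 11 places backward in the alphabet (wrapping around), then move the first 3 characters to the end (rotate left by 3).
Applying both steps to "zirync": "oxgncr", then "ncroxg".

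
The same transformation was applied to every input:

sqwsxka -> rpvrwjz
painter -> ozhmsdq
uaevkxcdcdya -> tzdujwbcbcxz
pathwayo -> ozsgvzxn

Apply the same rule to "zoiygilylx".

ynhxfhkxkw

Each output is the input with this applied: shift every letter 1 place backward in the alphabet (wrapping around).
On "zoiygilylx" that produces "ynhxfhkxkw".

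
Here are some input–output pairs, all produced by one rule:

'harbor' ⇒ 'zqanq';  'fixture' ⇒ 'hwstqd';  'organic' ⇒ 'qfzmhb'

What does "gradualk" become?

qzctzkj

Looking at the pairs, the operation is to shift every letter 1 place backward in the alphabet (wrapping around), then delete the first character.
"gradualk" → "fqzctzkj" → "qzctzkj".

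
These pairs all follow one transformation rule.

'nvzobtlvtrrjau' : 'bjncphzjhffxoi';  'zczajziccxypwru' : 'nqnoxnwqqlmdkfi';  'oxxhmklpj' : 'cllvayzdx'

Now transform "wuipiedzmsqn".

kiwdwsrnageb

Rule — shift every letter 12 places backward in the alphabet (wrapping around).
Applying that to "wuipiedzmsqn" gives "kiwdwsrnageb".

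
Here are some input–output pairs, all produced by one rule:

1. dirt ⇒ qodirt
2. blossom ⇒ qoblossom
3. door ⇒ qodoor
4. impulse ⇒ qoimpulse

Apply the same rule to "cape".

Looking at the pairs, the operation is to prepend "qo".
Doing the same to "cape": "qocape".

qocape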